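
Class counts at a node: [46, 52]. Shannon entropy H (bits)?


Probabilities: [46/98, 52/98] ≈ [0.4694, 0.5306]
H = -((46/98)·log₂(46/98) + (52/98)·log₂(52/98))
  = 0.9973 bits

0.9973 bits


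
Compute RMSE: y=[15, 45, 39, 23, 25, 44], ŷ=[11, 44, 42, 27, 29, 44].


MSE = 58/6 = 9.6667
RMSE = √(58/6) = 3.1091

3.1091


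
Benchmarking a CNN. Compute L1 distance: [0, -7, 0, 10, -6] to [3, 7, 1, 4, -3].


d = |0-3| + |-7-7| + |0-1| + |10-4| + |-6+ 3|
  = 3 + 14 + 1 + 6 + 3
  = 27

27


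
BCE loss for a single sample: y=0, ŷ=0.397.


BCE = -[y·ln(p) + (1-y)·ln(1-p)]
= -0 - 1·ln(1-0.397)
= -ln(0.603) = 0.5058

0.5058


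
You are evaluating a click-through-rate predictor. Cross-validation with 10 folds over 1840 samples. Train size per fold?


Fold size = 1840/10 = 184
Training per fold = 1840 - 184 = 1656

1656


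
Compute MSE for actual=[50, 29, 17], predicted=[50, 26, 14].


Squared errors: (50-50)²=0, (29-26)²=9, (17-14)²=9
Sum = 18
MSE = 18/3 = 6

6


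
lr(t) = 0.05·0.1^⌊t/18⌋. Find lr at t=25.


n_drops = ⌊25/18⌋ = 1
lr = 0.05·0.1^1 = 0.05·0.1 = 0.005

0.005


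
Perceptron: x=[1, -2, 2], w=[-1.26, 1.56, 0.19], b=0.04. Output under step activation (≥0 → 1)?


z = (1)·(-1.26) + (-2)·(1.56) + (2)·(0.19) + 0.04
  = -3.96
step(z) = 0 (z<0)

0


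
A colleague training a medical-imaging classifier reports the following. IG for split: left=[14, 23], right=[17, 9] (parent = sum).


Parent = [31, 32], H_parent = 0.9998
H_left = 0.9569 (n=37), H_right = 0.9306 (n=26)
H_children = (37/63)·0.9569 + (26/63)·0.9306 = 0.946
IG = 0.9998 - 0.946 = 0.0538

0.0538


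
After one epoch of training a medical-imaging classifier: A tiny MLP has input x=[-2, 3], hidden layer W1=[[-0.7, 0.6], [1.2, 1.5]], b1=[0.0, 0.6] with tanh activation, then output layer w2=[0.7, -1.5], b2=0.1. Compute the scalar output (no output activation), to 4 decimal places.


z1[0] = (-0.7)·(-2) + (0.6)·(3) + 0.0 = 3.2
z1[1] = (1.2)·(-2) + (1.5)·(3) + 0.6 = 2.7
h = tanh(z1) = [0.9967, 0.991]
output = (0.7)·(0.9967) + (-1.5)·(0.991) + 0.1 = -0.6888

-0.6888


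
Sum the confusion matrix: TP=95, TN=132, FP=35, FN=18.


Total = TP + TN + FP + FN
= 95 + 132 + 35 + 18
= 280
(Predicted positive: 130, predicted negative: 150)

280


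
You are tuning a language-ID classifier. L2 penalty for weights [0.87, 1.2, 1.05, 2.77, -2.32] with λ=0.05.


‖w‖₂² = (0.87)² + (1.2)² + (1.05)² + (2.77)² + (-2.32)²
     = 0.7569 + 1.44 + 1.1025 + 7.6729 + 5.3824
     = 16.3547
λ·‖w‖₂² = 0.05·16.3547 = 0.817735

0.817735


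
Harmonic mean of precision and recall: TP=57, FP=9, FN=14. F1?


Precision = 57/66 = 0.8636
Recall = 57/71 = 0.8028
F1 = 2·P·R/(P+R) = 2·TP/(2·TP+FP+FN) = 114/(114+9+14) = 114/137 = 0.8321

0.8321


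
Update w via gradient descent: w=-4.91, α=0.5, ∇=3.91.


w_new = w - α·∇
= -4.91 - 0.5·3.91
= -4.91 - 1.955
= -6.865

-6.865


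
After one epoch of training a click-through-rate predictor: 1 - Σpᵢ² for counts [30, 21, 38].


Probabilities: [30/89, 21/89, 38/89] ≈ [0.3371, 0.236, 0.427]
Σpᵢ² = (900 + 441 + 1444)/89² = 2785/7921
Gini = 1 - Σpᵢ² = 1 - 2785/7921 = 0.6484

0.6484


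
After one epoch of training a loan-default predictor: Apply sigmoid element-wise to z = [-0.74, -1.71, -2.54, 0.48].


σ(-0.74) = 1/(1+e^0.74) = 0.323
σ(-1.71) = 1/(1+e^1.71) = 0.1532
σ(-2.54) = 1/(1+e^2.54) = 0.0731
σ(0.48) = 1/(1+e^-0.48) = 0.6177
result = [0.323, 0.1532, 0.0731, 0.6177]

[0.323, 0.1532, 0.0731, 0.6177]


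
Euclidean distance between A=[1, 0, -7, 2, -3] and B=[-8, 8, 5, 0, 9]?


d = √((1+ 8)² + (0-8)² + (-7-5)² + (2-0)² + (-3-9)²)
  = √(81 + 64 + 144 + 4 + 144)
  = √437 = 20.9045

20.9045


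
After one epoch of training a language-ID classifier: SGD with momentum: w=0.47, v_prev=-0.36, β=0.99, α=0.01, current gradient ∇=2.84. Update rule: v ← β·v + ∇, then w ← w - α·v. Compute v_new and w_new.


v_new = 0.99·-0.36 + 2.84 = -0.3564 + 2.84 = 2.4836
w_new = 0.47 - 0.01·2.4836 = 0.47 - 0.024836 = 0.445164

v_new=2.4836, w_new=0.445164


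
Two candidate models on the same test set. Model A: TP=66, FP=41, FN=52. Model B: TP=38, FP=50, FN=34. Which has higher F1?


Model A: P=66/107=0.6168, R=66/118=0.5593, F1=2PR/(P+R)=2TP/(2TP+FP+FN)=132/225=0.5867
Model B: P=38/88=0.4318, R=38/72=0.5278, F1=2PR/(P+R)=2TP/(2TP+FP+FN)=76/160=0.475
0.5867 > 0.475 → Model A

Model A


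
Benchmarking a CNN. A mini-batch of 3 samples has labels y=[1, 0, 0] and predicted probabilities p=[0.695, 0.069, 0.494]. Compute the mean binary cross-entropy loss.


L[0] = -ln(0.695) = 0.3638
L[1] = -ln(1-0.069) = -ln(0.931) = 0.0715
L[2] = -ln(1-0.494) = -ln(0.506) = 0.6812
mean = (0.3638 + 0.0715 + 0.6812)/3 = 0.3722

0.3722


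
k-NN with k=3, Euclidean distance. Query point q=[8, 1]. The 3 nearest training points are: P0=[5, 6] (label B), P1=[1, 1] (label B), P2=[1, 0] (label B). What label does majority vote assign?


d(q,P0) = 5.831  (label B)
d(q,P1) = 7.0  (label B)
d(q,P2) = 7.0711  (label B)
Votes: A=0, B=3
Majority → B

B


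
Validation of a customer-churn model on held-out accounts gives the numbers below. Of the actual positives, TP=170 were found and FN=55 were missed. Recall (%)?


Recall = TP/(TP+FN)
= 170/(170+55)
= 170/225 = 75.56%

75.56%


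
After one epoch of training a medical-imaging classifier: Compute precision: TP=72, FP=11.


Precision = TP/(TP+FP)
= 72/(72+11)
= 72/83 = 86.75%

86.75%


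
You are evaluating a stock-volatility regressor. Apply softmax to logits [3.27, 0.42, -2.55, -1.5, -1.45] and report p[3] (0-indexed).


Exponentials: e^3.27=26.3113, e^0.42=1.522, e^-2.55=0.0781, e^-1.5=0.2231, e^-1.45=0.2346
Sum = 28.3691
Softmax = [0.9275, 0.0536, 0.0028, 0.0079, 0.0083]
p[3] = 0.2231/28.3691 = 0.0079

0.0079


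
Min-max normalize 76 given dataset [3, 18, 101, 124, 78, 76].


min=3, max=124
(76-3)/(124-3) = 73/121 = 0.6033

0.6033


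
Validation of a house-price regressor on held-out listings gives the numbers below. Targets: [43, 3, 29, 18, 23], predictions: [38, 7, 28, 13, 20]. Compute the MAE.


Absolute errors: |43-38|=5, |3-7|=4, |29-28|=1, |18-13|=5, |23-20|=3
Sum = 18
MAE = 18/5 = 18/5

18/5


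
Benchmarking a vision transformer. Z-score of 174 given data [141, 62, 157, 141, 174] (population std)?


μ = 135, σ = 38.4864
z = (174 - 135)/38.4864 = 1.0133

1.0133


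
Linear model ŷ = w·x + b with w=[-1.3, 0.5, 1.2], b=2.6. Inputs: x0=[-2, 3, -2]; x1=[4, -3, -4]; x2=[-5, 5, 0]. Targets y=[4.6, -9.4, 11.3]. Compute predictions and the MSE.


ŷ0 = (-1.3)·(-2) + (0.5)·(3) + (1.2)·(-2) + 2.6 = 4.3
ŷ1 = (-1.3)·(4) + (0.5)·(-3) + (1.2)·(-4) + 2.6 = -8.9
ŷ2 = (-1.3)·(-5) + (0.5)·(5) + (1.2)·(0) + 2.6 = 11.6
errors² = [0.09, 0.25, 0.09]
MSE = 0.4300/3 = 0.1433

0.1433


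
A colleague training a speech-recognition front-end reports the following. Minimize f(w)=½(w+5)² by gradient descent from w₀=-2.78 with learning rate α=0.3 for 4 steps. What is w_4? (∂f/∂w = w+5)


step 1: grad = -2.78+5 = 2.22; w = -2.78 - 0.3·(2.22) = -3.446
step 2: grad = -3.446+5 = 1.554; w = -3.446 - 0.3·(1.554) = -3.9122
step 3: grad = -3.9122+5 = 1.0878; w = -3.9122 - 0.3·(1.0878) = -4.23854
step 4: grad = -4.23854+5 = 0.76146; w = -4.23854 - 0.3·(0.76146) = -4.466978

-4.466978


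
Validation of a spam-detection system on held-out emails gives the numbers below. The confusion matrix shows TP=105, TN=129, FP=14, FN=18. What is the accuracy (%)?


Accuracy = (TP+TN)/(TP+TN+FP+FN)
= (105+129)/(266)
= 234/266 = 87.97%

87.97%


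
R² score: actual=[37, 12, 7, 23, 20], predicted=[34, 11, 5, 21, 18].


ȳ = 19.8
SS_res = Σ(y-ŷ)² = 22
SS_tot = Σ(y-ȳ)² = 530.8
R² = 1 - SS_res/SS_tot = 1 - 0.0414 = 0.9586

0.9586


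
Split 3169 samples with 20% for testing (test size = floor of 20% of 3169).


Test = ⌊3169·20/100⌋ = 633
Train = 3169 - 633 = 2536

Train: 2536, Test: 633


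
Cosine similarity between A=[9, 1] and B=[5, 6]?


A·B = 9·5 + 1·6 = 51
‖A‖ = √82 = 9.0554, ‖B‖ = √61 = 7.8102
cos = 51/(√82·√61) = 51/√5002 = 0.7211

0.7211


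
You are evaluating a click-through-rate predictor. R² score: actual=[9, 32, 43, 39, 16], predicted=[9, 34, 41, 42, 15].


ȳ = 27.8
SS_res = Σ(y-ŷ)² = 18
SS_tot = Σ(y-ȳ)² = 866.8
R² = 1 - SS_res/SS_tot = 1 - 0.0208 = 0.9792

0.9792


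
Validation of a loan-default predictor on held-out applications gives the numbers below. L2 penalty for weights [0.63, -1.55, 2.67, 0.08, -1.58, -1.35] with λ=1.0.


‖w‖₂² = (0.63)² + (-1.55)² + (2.67)² + (0.08)² + (-1.58)² + (-1.35)²
     = 0.3969 + 2.4025 + 7.1289 + 0.0064 + 2.4964 + 1.8225
     = 14.2536
λ·‖w‖₂² = 1.0·14.2536 = 14.2536

14.2536


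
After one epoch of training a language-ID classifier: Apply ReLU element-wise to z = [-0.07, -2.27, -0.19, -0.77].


ReLU(-0.07) = max(0, -0.07) = 0.0
ReLU(-2.27) = max(0, -2.27) = 0.0
ReLU(-0.19) = max(0, -0.19) = 0.0
ReLU(-0.77) = max(0, -0.77) = 0.0
result = [0.0, 0.0, 0.0, 0.0]

[0.0, 0.0, 0.0, 0.0]


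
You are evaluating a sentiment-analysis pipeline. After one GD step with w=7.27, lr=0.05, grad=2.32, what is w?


w_new = w - α·∇
= 7.27 - 0.05·2.32
= 7.27 - 0.116
= 7.154

7.154


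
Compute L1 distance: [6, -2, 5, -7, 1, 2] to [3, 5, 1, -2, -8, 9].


d = |6-3| + |-2-5| + |5-1| + |-7+ 2| + |1+ 8| + |2-9|
  = 3 + 7 + 4 + 5 + 9 + 7
  = 35

35


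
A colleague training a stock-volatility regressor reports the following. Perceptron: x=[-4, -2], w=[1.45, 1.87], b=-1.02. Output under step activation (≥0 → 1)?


z = (-4)·(1.45) + (-2)·(1.87) - 1.02
  = -10.56
step(z) = 0 (z<0)

0


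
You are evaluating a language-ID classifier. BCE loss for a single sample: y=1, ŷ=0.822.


BCE = -[y·ln(p) + (1-y)·ln(1-p)]
= -1·ln(0.822) - 0
= -ln(0.822) = 0.196

0.196


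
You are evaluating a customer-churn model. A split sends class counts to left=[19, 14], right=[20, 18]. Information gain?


Parent = [39, 32], H_parent = 0.993
H_left = 0.9834 (n=33), H_right = 0.998 (n=38)
H_children = (33/71)·0.9834 + (38/71)·0.998 = 0.9912
IG = 0.993 - 0.9912 = 0.0018

0.0018


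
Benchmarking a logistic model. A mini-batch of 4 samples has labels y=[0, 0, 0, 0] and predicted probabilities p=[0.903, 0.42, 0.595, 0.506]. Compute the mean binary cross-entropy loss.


L[0] = -ln(1-0.903) = -ln(0.097) = 2.333
L[1] = -ln(1-0.42) = -ln(0.58) = 0.5447
L[2] = -ln(1-0.595) = -ln(0.405) = 0.9039
L[3] = -ln(1-0.506) = -ln(0.494) = 0.7052
mean = (2.333 + 0.5447 + 0.9039 + 0.7052)/4 = 1.1217

1.1217


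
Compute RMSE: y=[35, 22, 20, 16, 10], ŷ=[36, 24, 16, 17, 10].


MSE = 22/5 = 4.4
RMSE = √(22/5) = 2.0976

2.0976


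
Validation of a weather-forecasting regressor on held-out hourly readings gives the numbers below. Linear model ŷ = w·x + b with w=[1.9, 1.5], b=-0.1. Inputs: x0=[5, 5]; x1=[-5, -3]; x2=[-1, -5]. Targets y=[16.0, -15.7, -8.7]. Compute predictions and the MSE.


ŷ0 = (1.9)·(5) + (1.5)·(5) - 0.1 = 16.9
ŷ1 = (1.9)·(-5) + (1.5)·(-3) - 0.1 = -14.1
ŷ2 = (1.9)·(-1) + (1.5)·(-5) - 0.1 = -9.5
errors² = [0.81, 2.56, 0.64]
MSE = 4.0100/3 = 1.3367

1.3367


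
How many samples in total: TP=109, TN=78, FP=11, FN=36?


Total = TP + TN + FP + FN
= 109 + 78 + 11 + 36
= 234
(Predicted positive: 120, predicted negative: 114)

234


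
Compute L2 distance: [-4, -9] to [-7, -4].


d = √((-4+ 7)² + (-9+ 4)²)
  = √(9 + 25)
  = √34 = 5.831

5.831


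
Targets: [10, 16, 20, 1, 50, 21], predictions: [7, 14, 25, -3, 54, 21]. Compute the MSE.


Squared errors: (10-7)²=9, (16-14)²=4, (20-25)²=25, (1+ 3)²=16, (50-54)²=16, (21-21)²=0
Sum = 70
MSE = 70/6 = 35/3

35/3


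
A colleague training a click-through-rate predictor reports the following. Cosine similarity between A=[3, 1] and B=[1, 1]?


A·B = 3·1 + 1·1 = 4
‖A‖ = √10 = 3.1623, ‖B‖ = √2 = 1.4142
cos = 4/(√10·√2) = 4/√20 = 0.8944

0.8944


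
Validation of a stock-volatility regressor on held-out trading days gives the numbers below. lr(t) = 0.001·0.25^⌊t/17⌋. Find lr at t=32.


n_drops = ⌊32/17⌋ = 1
lr = 0.001·0.25^1 = 0.001·0.25 = 0.00025

0.00025


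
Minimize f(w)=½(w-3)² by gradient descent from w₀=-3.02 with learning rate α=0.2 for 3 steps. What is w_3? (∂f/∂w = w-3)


step 1: grad = -3.02-3 = -6.02; w = -3.02 - 0.2·(-6.02) = -1.816
step 2: grad = -1.816-3 = -4.816; w = -1.816 - 0.2·(-4.816) = -0.8528
step 3: grad = -0.8528-3 = -3.8528; w = -0.8528 - 0.2·(-3.8528) = -0.08224

-0.08224


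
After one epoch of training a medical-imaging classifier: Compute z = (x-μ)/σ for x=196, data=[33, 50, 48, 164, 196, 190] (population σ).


μ = 113.5, σ = 70.7242
z = (196 - 113.5)/70.7242 = 1.1665

1.1665


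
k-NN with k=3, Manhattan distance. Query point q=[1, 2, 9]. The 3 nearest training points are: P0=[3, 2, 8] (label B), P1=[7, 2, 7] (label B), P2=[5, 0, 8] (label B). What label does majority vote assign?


d(q,P0) = 3  (label B)
d(q,P1) = 8  (label B)
d(q,P2) = 7  (label B)
Votes: A=0, B=3
Majority → B

B


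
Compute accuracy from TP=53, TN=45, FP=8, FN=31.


Accuracy = (TP+TN)/(TP+TN+FP+FN)
= (53+45)/(137)
= 98/137 = 71.53%

71.53%


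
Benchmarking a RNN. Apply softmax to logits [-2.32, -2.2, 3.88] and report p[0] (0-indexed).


Exponentials: e^-2.32=0.0983, e^-2.2=0.1108, e^3.88=48.4242
Sum = 48.6333
Softmax = [0.002, 0.0023, 0.9957]
p[0] = 0.0983/48.6333 = 0.002

0.002


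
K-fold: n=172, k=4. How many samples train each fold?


Fold size = 172/4 = 43
Training per fold = 172 - 43 = 129

129


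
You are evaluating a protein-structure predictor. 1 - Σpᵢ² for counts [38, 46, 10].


Probabilities: [38/94, 46/94, 10/94] ≈ [0.4043, 0.4894, 0.1064]
Σpᵢ² = (1444 + 2116 + 100)/94² = 3660/8836
Gini = 1 - Σpᵢ² = 1 - 3660/8836 = 0.5858

0.5858


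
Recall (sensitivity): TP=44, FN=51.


Recall = TP/(TP+FN)
= 44/(44+51)
= 44/95 = 46.32%

46.32%


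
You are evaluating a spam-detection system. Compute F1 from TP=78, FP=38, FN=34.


Precision = 78/116 = 0.6724
Recall = 78/112 = 0.6964
F1 = 2·P·R/(P+R) = 2·TP/(2·TP+FP+FN) = 156/(156+38+34) = 156/228 = 0.6842

0.6842


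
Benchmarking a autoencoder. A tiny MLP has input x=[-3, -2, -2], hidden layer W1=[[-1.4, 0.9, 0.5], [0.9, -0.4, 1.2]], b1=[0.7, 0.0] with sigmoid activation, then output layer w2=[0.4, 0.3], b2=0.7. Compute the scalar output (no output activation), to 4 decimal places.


z1[0] = (-1.4)·(-3) + (0.9)·(-2) + (0.5)·(-2) + 0.7 = 2.1
z1[1] = (0.9)·(-3) + (-0.4)·(-2) + (1.2)·(-2) + 0.0 = -4.3
h = sigmoid(z1) = [0.8909, 0.0134]
output = (0.4)·(0.8909) + (0.3)·(0.0134) + 0.7 = 1.0604

1.0604


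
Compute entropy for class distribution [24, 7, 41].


Probabilities: [24/72, 7/72, 41/72] ≈ [0.3333, 0.0972, 0.5694]
H = -((24/72)·log₂(24/72) + (7/72)·log₂(7/72) + (41/72)·log₂(41/72))
  = 1.3178 bits

1.3178 bits


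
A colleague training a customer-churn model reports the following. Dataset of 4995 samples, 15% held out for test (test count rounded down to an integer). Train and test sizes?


Test = ⌊4995·15/100⌋ = 749
Train = 4995 - 749 = 4246

Train: 4246, Test: 749


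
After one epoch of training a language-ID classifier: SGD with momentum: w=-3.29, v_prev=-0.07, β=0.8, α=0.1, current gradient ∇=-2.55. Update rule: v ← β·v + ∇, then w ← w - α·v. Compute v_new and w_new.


v_new = 0.8·-0.07 - 2.55 = -0.056 - 2.55 = -2.606
w_new = -3.29 - 0.1·-2.606 = -3.29 + 0.2606 = -3.0294

v_new=-2.606, w_new=-3.0294


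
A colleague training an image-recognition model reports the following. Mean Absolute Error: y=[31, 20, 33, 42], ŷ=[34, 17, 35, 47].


Absolute errors: |31-34|=3, |20-17|=3, |33-35|=2, |42-47|=5
Sum = 13
MAE = 13/4 = 13/4

13/4


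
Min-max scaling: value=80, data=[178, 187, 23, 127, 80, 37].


min=23, max=187
(80-23)/(187-23) = 57/164 = 0.3476

0.3476


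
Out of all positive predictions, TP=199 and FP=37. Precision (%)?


Precision = TP/(TP+FP)
= 199/(199+37)
= 199/236 = 84.32%

84.32%


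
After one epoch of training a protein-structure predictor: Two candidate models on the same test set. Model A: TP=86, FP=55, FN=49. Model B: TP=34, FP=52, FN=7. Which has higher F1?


Model A: P=86/141=0.6099, R=86/135=0.637, F1=2PR/(P+R)=2TP/(2TP+FP+FN)=172/276=0.6232
Model B: P=34/86=0.3953, R=34/41=0.8293, F1=2PR/(P+R)=2TP/(2TP+FP+FN)=68/127=0.5354
0.6232 > 0.5354 → Model A

Model A


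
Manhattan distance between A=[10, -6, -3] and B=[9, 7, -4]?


d = |10-9| + |-6-7| + |-3+ 4|
  = 1 + 13 + 1
  = 15

15


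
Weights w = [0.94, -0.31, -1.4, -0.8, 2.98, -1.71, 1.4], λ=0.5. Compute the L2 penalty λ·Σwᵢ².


‖w‖₂² = (0.94)² + (-0.31)² + (-1.4)² + (-0.8)² + (2.98)² + (-1.71)² + (1.4)²
     = 0.8836 + 0.0961 + 1.96 + 0.64 + 8.8804 + 2.9241 + 1.96
     = 17.3442
λ·‖w‖₂² = 0.5·17.3442 = 8.6721

8.6721


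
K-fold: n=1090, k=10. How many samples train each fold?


Fold size = 1090/10 = 109
Training per fold = 1090 - 109 = 981

981


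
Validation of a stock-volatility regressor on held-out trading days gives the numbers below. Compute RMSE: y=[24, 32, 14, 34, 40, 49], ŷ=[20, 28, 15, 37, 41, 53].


MSE = 59/6 = 9.8333
RMSE = √(59/6) = 3.1358

3.1358


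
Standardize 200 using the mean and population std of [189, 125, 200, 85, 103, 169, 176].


μ = 149.5714, σ = 41.6031
z = (200 - 149.5714)/41.6031 = 1.2121

1.2121


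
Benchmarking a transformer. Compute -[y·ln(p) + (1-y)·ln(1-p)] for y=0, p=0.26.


BCE = -[y·ln(p) + (1-y)·ln(1-p)]
= -0 - 1·ln(1-0.26)
= -ln(0.74) = 0.3011

0.3011


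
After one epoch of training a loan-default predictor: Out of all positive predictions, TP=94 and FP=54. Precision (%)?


Precision = TP/(TP+FP)
= 94/(94+54)
= 94/148 = 63.51%

63.51%


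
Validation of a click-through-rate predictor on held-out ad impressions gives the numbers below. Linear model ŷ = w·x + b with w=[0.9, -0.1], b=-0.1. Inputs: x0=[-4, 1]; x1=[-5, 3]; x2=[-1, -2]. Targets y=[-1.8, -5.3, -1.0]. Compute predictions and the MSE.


ŷ0 = (0.9)·(-4) + (-0.1)·(1) - 0.1 = -3.8
ŷ1 = (0.9)·(-5) + (-0.1)·(3) - 0.1 = -4.9
ŷ2 = (0.9)·(-1) + (-0.1)·(-2) - 0.1 = -0.8
errors² = [4.0, 0.16, 0.04]
MSE = 4.2000/3 = 1.4

1.4


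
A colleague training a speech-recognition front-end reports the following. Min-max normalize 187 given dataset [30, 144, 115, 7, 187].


min=7, max=187
(187-7)/(187-7) = 180/180 = 1.0

1.0


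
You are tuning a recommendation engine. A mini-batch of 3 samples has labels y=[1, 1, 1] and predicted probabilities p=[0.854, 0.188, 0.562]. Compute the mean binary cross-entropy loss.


L[0] = -ln(0.854) = 0.1578
L[1] = -ln(0.188) = 1.6713
L[2] = -ln(0.562) = 0.5763
mean = (0.1578 + 1.6713 + 0.5763)/3 = 0.8018

0.8018


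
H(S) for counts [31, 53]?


Probabilities: [31/84, 53/84] ≈ [0.369, 0.631]
H = -((31/84)·log₂(31/84) + (53/84)·log₂(53/84))
  = 0.9499 bits

0.9499 bits


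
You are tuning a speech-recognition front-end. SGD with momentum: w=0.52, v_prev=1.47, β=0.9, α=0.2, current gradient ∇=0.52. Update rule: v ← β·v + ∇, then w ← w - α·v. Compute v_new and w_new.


v_new = 0.9·1.47 + 0.52 = 1.323 + 0.52 = 1.843
w_new = 0.52 - 0.2·1.843 = 0.52 - 0.3686 = 0.1514

v_new=1.843, w_new=0.1514


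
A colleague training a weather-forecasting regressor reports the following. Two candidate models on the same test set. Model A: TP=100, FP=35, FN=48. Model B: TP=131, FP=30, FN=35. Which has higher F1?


Model A: P=100/135=0.7407, R=100/148=0.6757, F1=2PR/(P+R)=2TP/(2TP+FP+FN)=200/283=0.7067
Model B: P=131/161=0.8137, R=131/166=0.7892, F1=2PR/(P+R)=2TP/(2TP+FP+FN)=262/327=0.8012
0.7067 < 0.8012 → Model B

Model B


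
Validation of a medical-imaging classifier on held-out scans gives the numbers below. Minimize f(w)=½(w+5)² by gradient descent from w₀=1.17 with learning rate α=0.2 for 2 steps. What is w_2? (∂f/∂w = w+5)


step 1: grad = 1.17+5 = 6.17; w = 1.17 - 0.2·(6.17) = -0.064
step 2: grad = -0.064+5 = 4.936; w = -0.064 - 0.2·(4.936) = -1.0512

-1.0512


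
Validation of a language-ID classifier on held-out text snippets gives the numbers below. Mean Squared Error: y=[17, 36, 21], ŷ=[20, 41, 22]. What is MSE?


Squared errors: (17-20)²=9, (36-41)²=25, (21-22)²=1
Sum = 35
MSE = 35/3 = 35/3

35/3


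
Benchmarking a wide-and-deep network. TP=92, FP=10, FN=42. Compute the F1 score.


Precision = 92/102 = 0.902
Recall = 92/134 = 0.6866
F1 = 2·P·R/(P+R) = 2·TP/(2·TP+FP+FN) = 184/(184+10+42) = 184/236 = 0.7797

0.7797


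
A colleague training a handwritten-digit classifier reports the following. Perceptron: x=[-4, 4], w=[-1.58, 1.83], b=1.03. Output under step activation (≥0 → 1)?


z = (-4)·(-1.58) + (4)·(1.83) + 1.03
  = 14.67
step(z) = 1 (z≥0)

1


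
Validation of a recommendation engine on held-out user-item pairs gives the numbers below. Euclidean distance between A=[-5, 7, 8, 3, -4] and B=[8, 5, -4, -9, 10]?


d = √((-5-8)² + (7-5)² + (8+ 4)² + (3+ 9)² + (-4-10)²)
  = √(169 + 4 + 144 + 144 + 196)
  = √657 = 25.632

25.632


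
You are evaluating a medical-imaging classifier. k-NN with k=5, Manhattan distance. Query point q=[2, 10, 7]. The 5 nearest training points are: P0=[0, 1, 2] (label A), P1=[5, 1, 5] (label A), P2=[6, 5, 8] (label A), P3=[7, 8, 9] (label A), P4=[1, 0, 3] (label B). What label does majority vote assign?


d(q,P0) = 16  (label A)
d(q,P1) = 14  (label A)
d(q,P2) = 10  (label A)
d(q,P3) = 9  (label A)
d(q,P4) = 15  (label B)
Votes: A=4, B=1
Majority → A

A


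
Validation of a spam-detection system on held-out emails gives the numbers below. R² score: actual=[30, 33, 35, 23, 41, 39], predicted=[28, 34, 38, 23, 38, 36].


ȳ = 33.5
SS_res = Σ(y-ŷ)² = 32
SS_tot = Σ(y-ȳ)² = 211.5
R² = 1 - SS_res/SS_tot = 1 - 0.1513 = 0.8487

0.8487


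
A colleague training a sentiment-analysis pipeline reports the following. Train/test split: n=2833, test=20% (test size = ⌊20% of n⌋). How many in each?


Test = ⌊2833·20/100⌋ = 566
Train = 2833 - 566 = 2267

Train: 2267, Test: 566


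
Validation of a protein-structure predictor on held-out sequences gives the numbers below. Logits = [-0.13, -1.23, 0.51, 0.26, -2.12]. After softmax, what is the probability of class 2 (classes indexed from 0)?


Exponentials: e^-0.13=0.8781, e^-1.23=0.2923, e^0.51=1.6653, e^0.26=1.2969, e^-2.12=0.12
Sum = 4.2526
Softmax = [0.2065, 0.0687, 0.3916, 0.305, 0.0282]
p[2] = 1.6653/4.2526 = 0.3916

0.3916


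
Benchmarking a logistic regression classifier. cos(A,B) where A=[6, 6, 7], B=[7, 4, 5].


A·B = 6·7 + 6·4 + 7·5 = 101
‖A‖ = √121 = 11, ‖B‖ = √90 = 9.4868
cos = 101/(√121·√90) = 101/√10890 = 0.9678

0.9678


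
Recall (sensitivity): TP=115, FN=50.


Recall = TP/(TP+FN)
= 115/(115+50)
= 115/165 = 69.7%

69.7%


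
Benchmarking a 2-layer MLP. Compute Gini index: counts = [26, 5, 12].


Probabilities: [26/43, 5/43, 12/43] ≈ [0.6047, 0.1163, 0.2791]
Σpᵢ² = (676 + 25 + 144)/43² = 845/1849
Gini = 1 - Σpᵢ² = 1 - 845/1849 = 0.543

0.543


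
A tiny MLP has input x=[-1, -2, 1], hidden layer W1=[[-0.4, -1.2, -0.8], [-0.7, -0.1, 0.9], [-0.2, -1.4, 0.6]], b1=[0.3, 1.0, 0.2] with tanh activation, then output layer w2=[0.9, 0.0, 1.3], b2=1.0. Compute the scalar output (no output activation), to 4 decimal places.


z1[0] = (-0.4)·(-1) + (-1.2)·(-2) + (-0.8)·(1) + 0.3 = 2.3
z1[1] = (-0.7)·(-1) + (-0.1)·(-2) + (0.9)·(1) + 1.0 = 2.8
z1[2] = (-0.2)·(-1) + (-1.4)·(-2) + (0.6)·(1) + 0.2 = 3.8
h = tanh(z1) = [0.9801, 0.9926, 0.999]
output = (0.9)·(0.9801) + (0.0)·(0.9926) + (1.3)·(0.999) + 1.0 = 3.1808

3.1808


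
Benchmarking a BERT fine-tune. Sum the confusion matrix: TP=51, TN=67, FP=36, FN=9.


Total = TP + TN + FP + FN
= 51 + 67 + 36 + 9
= 163
(Predicted positive: 87, predicted negative: 76)

163


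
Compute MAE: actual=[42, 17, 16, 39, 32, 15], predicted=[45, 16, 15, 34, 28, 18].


Absolute errors: |42-45|=3, |17-16|=1, |16-15|=1, |39-34|=5, |32-28|=4, |15-18|=3
Sum = 17
MAE = 17/6 = 17/6

17/6


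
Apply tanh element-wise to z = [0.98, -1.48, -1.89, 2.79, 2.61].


tanh(0.98) = 0.7531
tanh(-1.48) = -0.9015
tanh(-1.89) = -0.9554
tanh(2.79) = 0.9925
tanh(2.61) = 0.9892
result = [0.7531, -0.9015, -0.9554, 0.9925, 0.9892]

[0.7531, -0.9015, -0.9554, 0.9925, 0.9892]


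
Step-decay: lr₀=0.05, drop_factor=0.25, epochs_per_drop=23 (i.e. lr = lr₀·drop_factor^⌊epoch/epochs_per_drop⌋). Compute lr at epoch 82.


n_drops = ⌊82/23⌋ = 3
lr = 0.05·0.25^3 = 0.05·0.015625 = 0.00078125

0.00078125


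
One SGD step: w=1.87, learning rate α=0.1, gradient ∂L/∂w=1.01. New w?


w_new = w - α·∇
= 1.87 - 0.1·1.01
= 1.87 - 0.101
= 1.769

1.769


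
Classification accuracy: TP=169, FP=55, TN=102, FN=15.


Accuracy = (TP+TN)/(TP+TN+FP+FN)
= (169+102)/(341)
= 271/341 = 79.47%

79.47%


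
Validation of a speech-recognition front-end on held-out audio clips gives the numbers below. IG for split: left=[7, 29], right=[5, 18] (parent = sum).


Parent = [12, 47], H_parent = 0.7287
H_left = 0.7107 (n=36), H_right = 0.7554 (n=23)
H_children = (36/59)·0.7107 + (23/59)·0.7554 = 0.7281
IG = 0.7287 - 0.7281 = 0.0006

0.0006


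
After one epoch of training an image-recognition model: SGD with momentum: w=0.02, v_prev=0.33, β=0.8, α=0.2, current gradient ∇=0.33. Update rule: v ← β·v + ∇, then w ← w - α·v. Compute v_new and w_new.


v_new = 0.8·0.33 + 0.33 = 0.264 + 0.33 = 0.594
w_new = 0.02 - 0.2·0.594 = 0.02 - 0.1188 = -0.0988

v_new=0.594, w_new=-0.0988


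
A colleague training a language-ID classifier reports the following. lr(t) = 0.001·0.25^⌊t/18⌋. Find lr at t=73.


n_drops = ⌊73/18⌋ = 4
lr = 0.001·0.25^4 = 0.001·0.00390625 = 0.00000390625

0.00000390625


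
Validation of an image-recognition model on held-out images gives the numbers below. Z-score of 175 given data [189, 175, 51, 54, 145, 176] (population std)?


μ = 131.6667, σ = 57.5142
z = (175 - 131.6667)/57.5142 = 0.7534

0.7534


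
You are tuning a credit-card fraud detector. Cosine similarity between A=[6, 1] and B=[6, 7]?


A·B = 6·6 + 1·7 = 43
‖A‖ = √37 = 6.0828, ‖B‖ = √85 = 9.2195
cos = 43/(√37·√85) = 43/√3145 = 0.7668

0.7668


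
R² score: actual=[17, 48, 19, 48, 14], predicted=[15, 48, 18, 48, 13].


ȳ = 29.2
SS_res = Σ(y-ŷ)² = 6
SS_tot = Σ(y-ȳ)² = 1190.8
R² = 1 - SS_res/SS_tot = 1 - 0.005 = 0.995

0.995


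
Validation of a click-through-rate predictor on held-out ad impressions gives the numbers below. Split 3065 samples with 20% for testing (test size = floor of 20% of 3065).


Test = ⌊3065·20/100⌋ = 613
Train = 3065 - 613 = 2452

Train: 2452, Test: 613


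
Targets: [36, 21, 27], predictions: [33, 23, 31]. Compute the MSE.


Squared errors: (36-33)²=9, (21-23)²=4, (27-31)²=16
Sum = 29
MSE = 29/3 = 29/3

29/3


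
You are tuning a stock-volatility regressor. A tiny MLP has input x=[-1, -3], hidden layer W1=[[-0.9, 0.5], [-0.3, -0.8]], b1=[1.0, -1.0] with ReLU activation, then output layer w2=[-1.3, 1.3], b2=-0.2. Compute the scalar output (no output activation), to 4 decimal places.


z1[0] = (-0.9)·(-1) + (0.5)·(-3) + 1.0 = 0.4
z1[1] = (-0.3)·(-1) + (-0.8)·(-3) - 1.0 = 1.7
h = ReLU(z1) = [0.4, 1.7]
output = (-1.3)·(0.4) + (1.3)·(1.7) - 0.2 = 1.49

1.49


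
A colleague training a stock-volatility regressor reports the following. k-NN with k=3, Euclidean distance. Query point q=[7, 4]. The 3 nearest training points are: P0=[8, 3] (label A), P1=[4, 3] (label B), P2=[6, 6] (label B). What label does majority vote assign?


d(q,P0) = 1.4142  (label A)
d(q,P1) = 3.1623  (label B)
d(q,P2) = 2.2361  (label B)
Votes: A=1, B=2
Majority → B

B


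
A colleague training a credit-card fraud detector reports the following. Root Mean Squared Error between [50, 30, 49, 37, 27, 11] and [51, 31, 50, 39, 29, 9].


MSE = 15/6 = 2.5
RMSE = √(15/6) = 1.5811

1.5811


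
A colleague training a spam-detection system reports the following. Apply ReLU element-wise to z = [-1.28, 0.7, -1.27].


ReLU(-1.28) = max(0, -1.28) = 0.0
ReLU(0.7) = max(0, 0.7) = 0.7
ReLU(-1.27) = max(0, -1.27) = 0.0
result = [0.0, 0.7, 0.0]

[0.0, 0.7, 0.0]


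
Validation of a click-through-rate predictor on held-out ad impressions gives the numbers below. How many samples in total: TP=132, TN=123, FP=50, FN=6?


Total = TP + TN + FP + FN
= 132 + 123 + 50 + 6
= 311
(Predicted positive: 182, predicted negative: 129)

311


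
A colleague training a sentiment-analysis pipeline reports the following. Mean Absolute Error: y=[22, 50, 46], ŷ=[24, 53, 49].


Absolute errors: |22-24|=2, |50-53|=3, |46-49|=3
Sum = 8
MAE = 8/3 = 8/3

8/3


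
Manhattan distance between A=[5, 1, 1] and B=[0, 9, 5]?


d = |5-0| + |1-9| + |1-5|
  = 5 + 8 + 4
  = 17

17


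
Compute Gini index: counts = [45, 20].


Probabilities: [45/65, 20/65] ≈ [0.6923, 0.3077]
Σpᵢ² = (2025 + 400)/65² = 2425/4225
Gini = 1 - Σpᵢ² = 1 - 2425/4225 = 0.426

0.426


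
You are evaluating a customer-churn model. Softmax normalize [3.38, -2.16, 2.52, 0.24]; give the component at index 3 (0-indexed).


Exponentials: e^3.38=29.3708, e^-2.16=0.1153, e^2.52=12.4286, e^0.24=1.2712
Sum = 43.1859
Softmax = [0.6801, 0.0027, 0.2878, 0.0294]
p[3] = 1.2712/43.1859 = 0.0294

0.0294


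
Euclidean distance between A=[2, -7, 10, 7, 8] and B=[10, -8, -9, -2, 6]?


d = √((2-10)² + (-7+ 8)² + (10+ 9)² + (7+ 2)² + (8-6)²)
  = √(64 + 1 + 361 + 81 + 4)
  = √511 = 22.6053

22.6053


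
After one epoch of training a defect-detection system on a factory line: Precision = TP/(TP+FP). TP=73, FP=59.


Precision = TP/(TP+FP)
= 73/(73+59)
= 73/132 = 55.3%

55.3%


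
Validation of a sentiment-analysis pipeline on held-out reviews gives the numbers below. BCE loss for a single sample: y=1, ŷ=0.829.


BCE = -[y·ln(p) + (1-y)·ln(1-p)]
= -1·ln(0.829) - 0
= -ln(0.829) = 0.1875

0.1875


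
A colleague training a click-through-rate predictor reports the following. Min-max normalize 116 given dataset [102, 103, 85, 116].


min=85, max=116
(116-85)/(116-85) = 31/31 = 1.0

1.0


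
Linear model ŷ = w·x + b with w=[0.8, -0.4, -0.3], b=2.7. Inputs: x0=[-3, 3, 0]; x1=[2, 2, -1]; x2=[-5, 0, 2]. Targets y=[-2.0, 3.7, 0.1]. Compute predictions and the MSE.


ŷ0 = (0.8)·(-3) + (-0.4)·(3) + (-0.3)·(0) + 2.7 = -0.9
ŷ1 = (0.8)·(2) + (-0.4)·(2) + (-0.3)·(-1) + 2.7 = 3.8
ŷ2 = (0.8)·(-5) + (-0.4)·(0) + (-0.3)·(2) + 2.7 = -1.9
errors² = [1.21, 0.01, 4.0]
MSE = 5.2200/3 = 1.74

1.74


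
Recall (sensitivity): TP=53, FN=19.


Recall = TP/(TP+FN)
= 53/(53+19)
= 53/72 = 73.61%

73.61%


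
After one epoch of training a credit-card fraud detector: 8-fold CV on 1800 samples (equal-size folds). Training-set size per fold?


Fold size = 1800/8 = 225
Training per fold = 1800 - 225 = 1575

1575


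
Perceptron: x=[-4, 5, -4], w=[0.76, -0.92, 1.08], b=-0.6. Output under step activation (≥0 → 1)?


z = (-4)·(0.76) + (5)·(-0.92) + (-4)·(1.08) - 0.6
  = -12.56
step(z) = 0 (z<0)

0


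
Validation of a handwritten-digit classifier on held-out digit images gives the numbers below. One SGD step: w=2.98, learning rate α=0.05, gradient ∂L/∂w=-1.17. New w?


w_new = w - α·∇
= 2.98 - 0.05·-1.17
= 2.98 + 0.0585
= 3.0385

3.0385


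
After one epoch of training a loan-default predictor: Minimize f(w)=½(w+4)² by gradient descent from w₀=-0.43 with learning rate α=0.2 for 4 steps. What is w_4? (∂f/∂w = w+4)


step 1: grad = -0.43+4 = 3.57; w = -0.43 - 0.2·(3.57) = -1.144
step 2: grad = -1.144+4 = 2.856; w = -1.144 - 0.2·(2.856) = -1.7152
step 3: grad = -1.7152+4 = 2.2848; w = -1.7152 - 0.2·(2.2848) = -2.17216
step 4: grad = -2.17216+4 = 1.82784; w = -2.17216 - 0.2·(1.82784) = -2.537728

-2.537728


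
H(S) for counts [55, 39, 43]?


Probabilities: [55/137, 39/137, 43/137] ≈ [0.4015, 0.2847, 0.3139]
H = -((55/137)·log₂(55/137) + (39/137)·log₂(39/137) + (43/137)·log₂(43/137))
  = 1.5693 bits

1.5693 bits


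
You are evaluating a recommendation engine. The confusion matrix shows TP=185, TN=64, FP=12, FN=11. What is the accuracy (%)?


Accuracy = (TP+TN)/(TP+TN+FP+FN)
= (185+64)/(272)
= 249/272 = 91.54%

91.54%


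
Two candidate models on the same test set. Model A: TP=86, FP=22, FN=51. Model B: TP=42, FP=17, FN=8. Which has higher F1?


Model A: P=86/108=0.7963, R=86/137=0.6277, F1=2PR/(P+R)=2TP/(2TP+FP+FN)=172/245=0.702
Model B: P=42/59=0.7119, R=42/50=0.84, F1=2PR/(P+R)=2TP/(2TP+FP+FN)=84/109=0.7706
0.702 < 0.7706 → Model B

Model B


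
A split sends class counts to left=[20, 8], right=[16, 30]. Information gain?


Parent = [36, 38], H_parent = 0.9995
H_left = 0.8631 (n=28), H_right = 0.9321 (n=46)
H_children = (28/74)·0.8631 + (46/74)·0.9321 = 0.906
IG = 0.9995 - 0.906 = 0.0935

0.0935


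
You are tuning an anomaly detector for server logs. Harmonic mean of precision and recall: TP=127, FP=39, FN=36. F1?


Precision = 127/166 = 0.7651
Recall = 127/163 = 0.7791
F1 = 2·P·R/(P+R) = 2·TP/(2·TP+FP+FN) = 254/(254+39+36) = 254/329 = 0.772

0.772


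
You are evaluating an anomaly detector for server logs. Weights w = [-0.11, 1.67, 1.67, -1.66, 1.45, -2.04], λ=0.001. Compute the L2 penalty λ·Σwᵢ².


‖w‖₂² = (-0.11)² + (1.67)² + (1.67)² + (-1.66)² + (1.45)² + (-2.04)²
     = 0.0121 + 2.7889 + 2.7889 + 2.7556 + 2.1025 + 4.1616
     = 14.6096
λ·‖w‖₂² = 0.001·14.6096 = 0.01461

0.01461


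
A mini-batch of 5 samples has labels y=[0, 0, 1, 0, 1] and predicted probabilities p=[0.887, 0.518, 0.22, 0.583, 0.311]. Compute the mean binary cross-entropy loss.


L[0] = -ln(1-0.887) = -ln(0.113) = 2.1804
L[1] = -ln(1-0.518) = -ln(0.482) = 0.7298
L[2] = -ln(0.22) = 1.5141
L[3] = -ln(1-0.583) = -ln(0.417) = 0.8747
L[4] = -ln(0.311) = 1.168
mean = (2.1804 + 0.7298 + 1.5141 + 0.8747 + 1.168)/5 = 1.2934

1.2934


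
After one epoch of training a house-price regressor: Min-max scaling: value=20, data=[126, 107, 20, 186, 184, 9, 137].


min=9, max=186
(20-9)/(186-9) = 11/177 = 0.0621

0.0621


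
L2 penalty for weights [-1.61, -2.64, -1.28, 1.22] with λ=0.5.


‖w‖₂² = (-1.61)² + (-2.64)² + (-1.28)² + (1.22)²
     = 2.5921 + 6.9696 + 1.6384 + 1.4884
     = 12.6885
λ·‖w‖₂² = 0.5·12.6885 = 6.34425

6.34425


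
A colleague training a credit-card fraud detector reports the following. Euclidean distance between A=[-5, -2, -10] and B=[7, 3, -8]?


d = √((-5-7)² + (-2-3)² + (-10+ 8)²)
  = √(144 + 25 + 4)
  = √173 = 13.1529

13.1529


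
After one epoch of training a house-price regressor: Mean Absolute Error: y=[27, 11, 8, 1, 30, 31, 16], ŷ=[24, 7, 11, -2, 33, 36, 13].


Absolute errors: |27-24|=3, |11-7|=4, |8-11|=3, |1+ 2|=3, |30-33|=3, |31-36|=5, |16-13|=3
Sum = 24
MAE = 24/7 = 24/7

24/7


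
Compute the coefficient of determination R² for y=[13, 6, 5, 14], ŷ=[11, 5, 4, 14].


ȳ = 9.5
SS_res = Σ(y-ŷ)² = 6
SS_tot = Σ(y-ȳ)² = 65
R² = 1 - SS_res/SS_tot = 1 - 0.0923 = 0.9077

0.9077


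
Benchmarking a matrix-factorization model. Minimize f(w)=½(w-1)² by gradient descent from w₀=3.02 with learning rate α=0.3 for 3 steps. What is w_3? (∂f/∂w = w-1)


step 1: grad = 3.02-1 = 2.02; w = 3.02 - 0.3·(2.02) = 2.414
step 2: grad = 2.414-1 = 1.414; w = 2.414 - 0.3·(1.414) = 1.9898
step 3: grad = 1.9898-1 = 0.9898; w = 1.9898 - 0.3·(0.9898) = 1.69286

1.69286


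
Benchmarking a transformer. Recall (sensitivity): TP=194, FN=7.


Recall = TP/(TP+FN)
= 194/(194+7)
= 194/201 = 96.52%

96.52%


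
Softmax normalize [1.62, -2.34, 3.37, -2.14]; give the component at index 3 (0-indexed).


Exponentials: e^1.62=5.0531, e^-2.34=0.0963, e^3.37=29.0785, e^-2.14=0.1177
Sum = 34.3456
Softmax = [0.1471, 0.0028, 0.8466, 0.0034]
p[3] = 0.1177/34.3456 = 0.0034

0.0034


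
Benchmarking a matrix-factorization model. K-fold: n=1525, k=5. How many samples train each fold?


Fold size = 1525/5 = 305
Training per fold = 1525 - 305 = 1220

1220


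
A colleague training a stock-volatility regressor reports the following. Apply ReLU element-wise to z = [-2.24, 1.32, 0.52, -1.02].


ReLU(-2.24) = max(0, -2.24) = 0.0
ReLU(1.32) = max(0, 1.32) = 1.32
ReLU(0.52) = max(0, 0.52) = 0.52
ReLU(-1.02) = max(0, -1.02) = 0.0
result = [0.0, 1.32, 0.52, 0.0]

[0.0, 1.32, 0.52, 0.0]


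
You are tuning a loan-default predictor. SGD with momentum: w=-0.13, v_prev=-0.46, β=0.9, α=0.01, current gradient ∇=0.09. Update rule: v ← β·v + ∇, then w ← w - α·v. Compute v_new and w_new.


v_new = 0.9·-0.46 + 0.09 = -0.414 + 0.09 = -0.324
w_new = -0.13 - 0.01·-0.324 = -0.13 + 0.00324 = -0.12676

v_new=-0.324, w_new=-0.12676


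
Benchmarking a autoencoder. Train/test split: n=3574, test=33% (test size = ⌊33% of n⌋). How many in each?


Test = ⌊3574·33/100⌋ = 1179
Train = 3574 - 1179 = 2395

Train: 2395, Test: 1179


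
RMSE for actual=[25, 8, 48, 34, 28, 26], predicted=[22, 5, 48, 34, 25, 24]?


MSE = 31/6 = 5.1667
RMSE = √(31/6) = 2.273

2.273


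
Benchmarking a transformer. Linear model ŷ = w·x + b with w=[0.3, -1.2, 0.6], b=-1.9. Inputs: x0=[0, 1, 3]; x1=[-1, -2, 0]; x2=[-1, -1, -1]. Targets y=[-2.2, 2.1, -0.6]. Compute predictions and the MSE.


ŷ0 = (0.3)·(0) + (-1.2)·(1) + (0.6)·(3) - 1.9 = -1.3
ŷ1 = (0.3)·(-1) + (-1.2)·(-2) + (0.6)·(0) - 1.9 = 0.2
ŷ2 = (0.3)·(-1) + (-1.2)·(-1) + (0.6)·(-1) - 1.9 = -1.6
errors² = [0.81, 3.61, 1.0]
MSE = 5.4200/3 = 1.8067

1.8067


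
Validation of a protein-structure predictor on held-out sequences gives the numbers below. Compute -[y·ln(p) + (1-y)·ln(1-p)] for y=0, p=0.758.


BCE = -[y·ln(p) + (1-y)·ln(1-p)]
= -0 - 1·ln(1-0.758)
= -ln(0.242) = 1.4188

1.4188


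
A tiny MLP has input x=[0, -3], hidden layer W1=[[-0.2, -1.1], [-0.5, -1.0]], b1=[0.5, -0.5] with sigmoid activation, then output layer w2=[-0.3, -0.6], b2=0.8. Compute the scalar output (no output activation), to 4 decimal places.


z1[0] = (-0.2)·(0) + (-1.1)·(-3) + 0.5 = 3.8
z1[1] = (-0.5)·(0) + (-1.0)·(-3) - 0.5 = 2.5
h = sigmoid(z1) = [0.9781, 0.9241]
output = (-0.3)·(0.9781) + (-0.6)·(0.9241) + 0.8 = -0.0479

-0.0479


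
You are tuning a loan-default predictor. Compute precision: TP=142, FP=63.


Precision = TP/(TP+FP)
= 142/(142+63)
= 142/205 = 69.27%

69.27%


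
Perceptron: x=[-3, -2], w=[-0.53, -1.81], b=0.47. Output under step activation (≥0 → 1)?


z = (-3)·(-0.53) + (-2)·(-1.81) + 0.47
  = 5.68
step(z) = 1 (z≥0)

1


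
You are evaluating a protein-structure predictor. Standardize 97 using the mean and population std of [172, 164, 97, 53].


μ = 121.5, σ = 49.1147
z = (97 - 121.5)/49.1147 = -0.4988

-0.4988


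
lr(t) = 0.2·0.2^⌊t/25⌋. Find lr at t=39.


n_drops = ⌊39/25⌋ = 1
lr = 0.2·0.2^1 = 0.2·0.2 = 0.04

0.04


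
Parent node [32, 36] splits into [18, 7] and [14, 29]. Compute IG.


Parent = [32, 36], H_parent = 0.9975
H_left = 0.8555 (n=25), H_right = 0.9103 (n=43)
H_children = (25/68)·0.8555 + (43/68)·0.9103 = 0.8902
IG = 0.9975 - 0.8902 = 0.1073

0.1073


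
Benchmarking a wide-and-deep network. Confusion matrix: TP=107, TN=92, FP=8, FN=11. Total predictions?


Total = TP + TN + FP + FN
= 107 + 92 + 8 + 11
= 218
(Predicted positive: 115, predicted negative: 103)

218
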